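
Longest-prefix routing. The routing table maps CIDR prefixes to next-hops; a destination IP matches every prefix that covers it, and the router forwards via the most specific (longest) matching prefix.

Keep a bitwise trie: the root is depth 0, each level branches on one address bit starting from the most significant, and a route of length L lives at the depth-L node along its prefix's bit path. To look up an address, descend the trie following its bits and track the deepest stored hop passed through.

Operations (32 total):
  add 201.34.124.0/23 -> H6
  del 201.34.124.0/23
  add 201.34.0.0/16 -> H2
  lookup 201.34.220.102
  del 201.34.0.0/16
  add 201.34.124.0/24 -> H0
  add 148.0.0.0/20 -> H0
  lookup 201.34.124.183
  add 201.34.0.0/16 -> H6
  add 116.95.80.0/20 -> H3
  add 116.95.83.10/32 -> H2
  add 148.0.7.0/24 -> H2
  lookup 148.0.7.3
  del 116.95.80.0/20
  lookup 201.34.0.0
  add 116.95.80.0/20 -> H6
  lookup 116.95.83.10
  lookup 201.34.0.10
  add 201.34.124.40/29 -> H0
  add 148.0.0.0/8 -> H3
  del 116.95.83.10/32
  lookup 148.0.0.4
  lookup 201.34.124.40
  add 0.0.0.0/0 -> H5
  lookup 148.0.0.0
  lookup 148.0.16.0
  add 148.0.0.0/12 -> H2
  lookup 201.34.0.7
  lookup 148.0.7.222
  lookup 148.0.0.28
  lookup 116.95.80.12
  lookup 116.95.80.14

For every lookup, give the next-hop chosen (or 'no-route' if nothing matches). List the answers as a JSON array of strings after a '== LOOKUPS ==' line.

Apply in order:
  + 201.34.124.0/23 (H6) depth=23
  - 201.34.124.0/23 clear@23
  + 201.34.0.0/16 (H2) depth=16
  ? 201.34.220.102  path d0:-→d1:-→d2:-→d3:-→d4:-→d5:-→d6:-→d7:-→d8:-→d9:-→d10:-→d11:-→d12:-→d13:-→d14:-→d15:-→d16:H2  best=H2
  - 201.34.0.0/16 clear@16
  + 201.34.124.0/24 (H0) depth=24
  + 148.0.0.0/20 (H0) depth=20
  ? 201.34.124.183  path d0:-→d1:-→d2:-→d3:-→d4:-→d5:-→d6:-→d7:-→d8:-→d9:-→d10:-→d11:-→d12:-→d13:-→d14:-→d15:-→d16:-→d17:-→d18:-→d19:-→d20:-→d21:-→d22:-→d23:-→d24:H0  best=H0
  + 201.34.0.0/16 (H6) depth=16
  + 116.95.80.0/20 (H3) depth=20
  + 116.95.83.10/32 (H2) depth=32
  + 148.0.7.0/24 (H2) depth=24
  ? 148.0.7.3  path d0:-→d1:-→d2:-→d3:-→d4:-→d5:-→d6:-→d7:-→d8:-→d9:-→d10:-→d11:-→d12:-→d13:-→d14:-→d15:-→d16:-→d17:-→d18:-→d19:-→d20:H0→d21:-→d22:-→d23:-→d24:H2  best=H2
  - 116.95.80.0/20 clear@20
  ? 201.34.0.0  path d0:-→d1:-→d2:-→d3:-→d4:-→d5:-→d6:-→d7:-→d8:-→d9:-→d10:-→d11:-→d12:-→d13:-→d14:-→d15:-→d16:H6→d17:-  best=H6
  + 116.95.80.0/20 (H6) depth=20
  ? 116.95.83.10  path d0:-→d1:-→d2:-→d3:-→d4:-→d5:-→d6:-→d7:-→d8:-→d9:-→d10:-→d11:-→d12:-→d13:-→d14:-→d15:-→d16:-→d17:-→d18:-→d19:-→d20:H6→d21:-→d22:-→d23:-→d24:-→d25:-→d26:-→d27:-→d28:-→d29:-→d30:-→d31:-→d32:H2  best=H2
  ? 201.34.0.10  path d0:-→d1:-→d2:-→d3:-→d4:-→d5:-→d6:-→d7:-→d8:-→d9:-→d10:-→d11:-→d12:-→d13:-→d14:-→d15:-→d16:H6→d17:-  best=H6
  + 201.34.124.40/29 (H0) depth=29
  + 148.0.0.0/8 (H3) depth=8
  - 116.95.83.10/32 clear@32
  ? 148.0.0.4  path d0:-→d1:-→d2:-→d3:-→d4:-→d5:-→d6:-→d7:-→d8:H3→d9:-→d10:-→d11:-→d12:-→d13:-→d14:-→d15:-→d16:-→d17:-→d18:-→d19:-→d20:H0→d21:-  best=H0
  ? 201.34.124.40  path d0:-→d1:-→d2:-→d3:-→d4:-→d5:-→d6:-→d7:-→d8:-→d9:-→d10:-→d11:-→d12:-→d13:-→d14:-→d15:-→d16:H6→d17:-→d18:-→d19:-→d20:-→d21:-→d22:-→d23:-→d24:H0→d25:-→d26:-→d27:-→d28:-→d29:H0  best=H0
  + 0.0.0.0/0 (H5) depth=0
  ? 148.0.0.0  path d0:H5→d1:-→d2:-→d3:-→d4:-→d5:-→d6:-→d7:-→d8:H3→d9:-→d10:-→d11:-→d12:-→d13:-→d14:-→d15:-→d16:-→d17:-→d18:-→d19:-→d20:H0→d21:-  best=H0
  ? 148.0.16.0  path d0:H5→d1:-→d2:-→d3:-→d4:-→d5:-→d6:-→d7:-→d8:H3→d9:-→d10:-→d11:-→d12:-→d13:-→d14:-→d15:-→d16:-→d17:-→d18:-→d19:-  best=H3
  + 148.0.0.0/12 (H2) depth=12
  ? 201.34.0.7  path d0:H5→d1:-→d2:-→d3:-→d4:-→d5:-→d6:-→d7:-→d8:-→d9:-→d10:-→d11:-→d12:-→d13:-→d14:-→d15:-→d16:H6→d17:-  best=H6
  ? 148.0.7.222  path d0:H5→d1:-→d2:-→d3:-→d4:-→d5:-→d6:-→d7:-→d8:H3→d9:-→d10:-→d11:-→d12:H2→d13:-→d14:-→d15:-→d16:-→d17:-→d18:-→d19:-→d20:H0→d21:-→d22:-→d23:-→d24:H2  best=H2
  ? 148.0.0.28  path d0:H5→d1:-→d2:-→d3:-→d4:-→d5:-→d6:-→d7:-→d8:H3→d9:-→d10:-→d11:-→d12:H2→d13:-→d14:-→d15:-→d16:-→d17:-→d18:-→d19:-→d20:H0→d21:-  best=H0
  ? 116.95.80.12  path d0:H5→d1:-→d2:-→d3:-→d4:-→d5:-→d6:-→d7:-→d8:-→d9:-→d10:-→d11:-→d12:-→d13:-→d14:-→d15:-→d16:-→d17:-→d18:-→d19:-→d20:H6→d21:-→d22:-  best=H6
  ? 116.95.80.14  path d0:H5→d1:-→d2:-→d3:-→d4:-→d5:-→d6:-→d7:-→d8:-→d9:-→d10:-→d11:-→d12:-→d13:-→d14:-→d15:-→d16:-→d17:-→d18:-→d19:-→d20:H6→d21:-→d22:-  best=H6

== LOOKUPS ==
["H2","H0","H2","H6","H2","H6","H0","H0","H0","H3","H6","H2","H0","H6","H6"]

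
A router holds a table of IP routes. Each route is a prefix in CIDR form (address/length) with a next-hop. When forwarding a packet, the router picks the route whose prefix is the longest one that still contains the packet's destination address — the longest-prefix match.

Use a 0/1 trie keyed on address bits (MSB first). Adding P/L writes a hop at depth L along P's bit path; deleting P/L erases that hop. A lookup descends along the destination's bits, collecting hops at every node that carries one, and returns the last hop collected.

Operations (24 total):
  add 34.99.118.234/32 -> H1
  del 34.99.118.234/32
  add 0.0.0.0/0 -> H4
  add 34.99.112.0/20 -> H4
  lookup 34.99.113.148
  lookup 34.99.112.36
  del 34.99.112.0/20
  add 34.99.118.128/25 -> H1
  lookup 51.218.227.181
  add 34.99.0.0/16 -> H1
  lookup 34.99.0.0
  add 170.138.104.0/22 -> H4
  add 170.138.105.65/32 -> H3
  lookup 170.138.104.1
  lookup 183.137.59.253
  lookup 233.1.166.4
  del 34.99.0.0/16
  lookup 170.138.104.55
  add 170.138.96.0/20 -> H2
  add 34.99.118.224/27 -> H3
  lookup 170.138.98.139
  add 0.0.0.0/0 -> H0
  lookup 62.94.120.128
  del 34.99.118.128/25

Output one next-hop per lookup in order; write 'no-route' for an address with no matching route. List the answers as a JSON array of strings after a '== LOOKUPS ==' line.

Apply in order:
  + 34.99.118.234/32 (H1) depth=32
  del 34.99.118.234/32 (clear depth 32)
  + 0.0.0.0/0 (H4) depth=0
  + 34.99.112.0/20 (H4) depth=20
  ? 34.99.113.148  path d0:H4→d1:-→d2:-→d3:-→d4:-→d5:-→d6:-→d7:-→d8:-→d9:-→d10:-→d11:-→d12:-→d13:-→d14:-→d15:-→d16:-→d17:-→d18:-→d19:-→d20:H4→d21:-  best=H4
  ? 34.99.112.36  path d0:H4→d1:-→d2:-→d3:-→d4:-→d5:-→d6:-→d7:-→d8:-→d9:-→d10:-→d11:-→d12:-→d13:-→d14:-→d15:-→d16:-→d17:-→d18:-→d19:-→d20:H4→d21:-  best=H4
  del 34.99.112.0/20 (clear depth 20)
  + 34.99.118.128/25 (H1) depth=25
  ? 51.218.227.181  path d0:H4→d1:-→d2:-→d3:-  best=H4
  + 34.99.0.0/16 (H1) depth=16
  ? 34.99.0.0  path d0:H4→d1:-→d2:-→d3:-→d4:-→d5:-→d6:-→d7:-→d8:-→d9:-→d10:-→d11:-→d12:-→d13:-→d14:-→d15:-→d16:H1→d17:-  best=H1
  + 170.138.104.0/22 (H4) depth=22
  + 170.138.105.65/32 (H3) depth=32
  ? 170.138.104.1  path d0:H4→d1:-→d2:-→d3:-→d4:-→d5:-→d6:-→d7:-→d8:-→d9:-→d10:-→d11:-→d12:-→d13:-→d14:-→d15:-→d16:-→d17:-→d18:-→d19:-→d20:-→d21:-→d22:H4→d23:-  best=H4
  ? 183.137.59.253  path d0:H4→d1:-→d2:-→d3:-  best=H4
  ? 233.1.166.4  path d0:H4→d1:-  best=H4
  del 34.99.0.0/16 (clear depth 16)
  ? 170.138.104.55  path d0:H4→d1:-→d2:-→d3:-→d4:-→d5:-→d6:-→d7:-→d8:-→d9:-→d10:-→d11:-→d12:-→d13:-→d14:-→d15:-→d16:-→d17:-→d18:-→d19:-→d20:-→d21:-→d22:H4→d23:-  best=H4
  + 170.138.96.0/20 (H2) depth=20
  + 34.99.118.224/27 (H3) depth=27
  ? 170.138.98.139  path d0:H4→d1:-→d2:-→d3:-→d4:-→d5:-→d6:-→d7:-→d8:-→d9:-→d10:-→d11:-→d12:-→d13:-→d14:-→d15:-→d16:-→d17:-→d18:-→d19:-→d20:H2  best=H2
  + 0.0.0.0/0 (H0) depth=0
  ? 62.94.120.128  path d0:H0→d1:-→d2:-→d3:-  best=H0
  del 34.99.118.128/25 (clear depth 25)

== LOOKUPS ==
["H4","H4","H4","H1","H4","H4","H4","H4","H2","H0"]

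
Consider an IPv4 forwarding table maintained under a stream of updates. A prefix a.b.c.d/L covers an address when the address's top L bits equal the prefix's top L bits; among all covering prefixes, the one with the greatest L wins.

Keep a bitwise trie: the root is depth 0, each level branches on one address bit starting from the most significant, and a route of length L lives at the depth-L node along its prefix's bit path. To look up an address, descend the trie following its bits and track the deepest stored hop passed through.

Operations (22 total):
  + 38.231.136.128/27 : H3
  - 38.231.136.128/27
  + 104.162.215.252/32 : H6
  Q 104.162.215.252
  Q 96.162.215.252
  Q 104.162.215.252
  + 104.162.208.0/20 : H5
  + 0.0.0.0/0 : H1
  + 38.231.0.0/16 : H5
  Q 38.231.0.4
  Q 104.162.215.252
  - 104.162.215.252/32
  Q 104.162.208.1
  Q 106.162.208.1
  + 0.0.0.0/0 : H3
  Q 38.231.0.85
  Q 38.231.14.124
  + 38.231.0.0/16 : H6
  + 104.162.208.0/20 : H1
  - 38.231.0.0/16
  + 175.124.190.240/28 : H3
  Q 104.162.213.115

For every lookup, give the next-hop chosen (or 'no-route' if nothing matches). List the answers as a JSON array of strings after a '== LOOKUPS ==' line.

Apply in order:
  add 38.231.136.128/27 -> H3 at depth 27
  - 38.231.136.128/27 clear@27
  add 104.162.215.252/32 -> H6 at depth 32
  Q 104.162.215.252: descend 01101000101000101101011111111100 ; hops seen [H6] ; pick H6
  Q 96.162.215.252: descend 0110 ; hops seen [∅] ; pick no-route
  Q 104.162.215.252: descend 01101000101000101101011111111100 ; hops seen [H6] ; pick H6
  add 104.162.208.0/20 -> H5 at depth 20
  add 0.0.0.0/0 -> H1 at depth 0
  add 38.231.0.0/16 -> H5 at depth 16
  Q 38.231.0.4: descend 0010011011100111 ; hops seen [H1,H5] ; pick H5
  Q 104.162.215.252: descend 01101000101000101101011111111100 ; hops seen [H1,H5,H6] ; pick H6
  - 104.162.215.252/32 clear@32
  Q 104.162.208.1: descend 011010001010001011010 ; hops seen [H1,H5] ; pick H5
  Q 106.162.208.1: descend 011010 ; hops seen [H1] ; pick H1
  add 0.0.0.0/0 -> H3 at depth 0
  Q 38.231.0.85: descend 0010011011100111 ; hops seen [H3,H5] ; pick H5
  Q 38.231.14.124: descend 0010011011100111 ; hops seen [H3,H5] ; pick H5
  add 38.231.0.0/16 -> H6 at depth 16
  add 104.162.208.0/20 -> H1 at depth 20
  - 38.231.0.0/16 clear@16
  add 175.124.190.240/28 -> H3 at depth 28
  Q 104.162.213.115: descend 0110100010100010110101 ; hops seen [H3,H1] ; pick H1

== LOOKUPS ==
["H6","no-route","H6","H5","H6","H5","H1","H5","H5","H1"]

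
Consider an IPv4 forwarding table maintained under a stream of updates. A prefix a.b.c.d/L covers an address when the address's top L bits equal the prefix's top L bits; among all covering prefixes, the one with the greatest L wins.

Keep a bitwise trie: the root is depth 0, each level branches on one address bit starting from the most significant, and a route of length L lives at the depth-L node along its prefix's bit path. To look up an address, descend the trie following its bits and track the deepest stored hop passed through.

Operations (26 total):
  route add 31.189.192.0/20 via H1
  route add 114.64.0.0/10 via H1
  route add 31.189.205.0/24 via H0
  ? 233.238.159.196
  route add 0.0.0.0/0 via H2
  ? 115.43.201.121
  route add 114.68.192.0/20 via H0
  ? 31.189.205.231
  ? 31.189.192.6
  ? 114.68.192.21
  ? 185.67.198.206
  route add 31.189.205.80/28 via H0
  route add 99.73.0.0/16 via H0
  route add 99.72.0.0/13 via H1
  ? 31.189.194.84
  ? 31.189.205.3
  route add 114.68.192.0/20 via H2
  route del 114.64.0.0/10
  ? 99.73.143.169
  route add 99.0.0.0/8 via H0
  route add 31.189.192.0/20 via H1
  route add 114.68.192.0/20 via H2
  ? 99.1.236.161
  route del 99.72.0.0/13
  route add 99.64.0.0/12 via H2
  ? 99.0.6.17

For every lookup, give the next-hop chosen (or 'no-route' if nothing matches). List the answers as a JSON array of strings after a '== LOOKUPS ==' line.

Apply in order:
  add 31.189.192.0/20 -> H1 at depth 20
  add 114.64.0.0/10 -> H1 at depth 10
  add 31.189.205.0/24 -> H0 at depth 24
  lookup 233.238.159.196: bits ε walk d0:- -> no-route
  add 0.0.0.0/0 -> H2 at depth 0
  lookup 115.43.201.121: bits 0111001 walk d0:H2→d1:-→d2:-→d3:-→d4:-→d5:-→d6:-→d7:- -> H2
  add 114.68.192.0/20 -> H0 at depth 20
  lookup 31.189.205.231: bits 000111111011110111001101 walk d0:H2→d1:-→d2:-→d3:-→d4:-→d5:-→d6:-→d7:-→d8:-→d9:-→d10:-→d11:-→d12:-→d13:-→d14:-→d15:-→d16:-→d17:-→d18:-→d19:-→d20:H1→d21:-→d22:-→d23:-→d24:H0 -> H0
  lookup 31.189.192.6: bits 00011111101111011100 walk d0:H2→d1:-→d2:-→d3:-→d4:-→d5:-→d6:-→d7:-→d8:-→d9:-→d10:-→d11:-→d12:-→d13:-→d14:-→d15:-→d16:-→d17:-→d18:-→d19:-→d20:H1 -> H1
  lookup 114.68.192.21: bits 01110010010001001100 walk d0:H2→d1:-→d2:-→d3:-→d4:-→d5:-→d6:-→d7:-→d8:-→d9:-→d10:H1→d11:-→d12:-→d13:-→d14:-→d15:-→d16:-→d17:-→d18:-→d19:-→d20:H0 -> H0
  lookup 185.67.198.206: bits ε walk d0:H2 -> H2
  add 31.189.205.80/28 -> H0 at depth 28
  add 99.73.0.0/16 -> H0 at depth 16
  add 99.72.0.0/13 -> H1 at depth 13
  lookup 31.189.194.84: bits 00011111101111011100 walk d0:H2→d1:-→d2:-→d3:-→d4:-→d5:-→d6:-→d7:-→d8:-→d9:-→d10:-→d11:-→d12:-→d13:-→d14:-→d15:-→d16:-→d17:-→d18:-→d19:-→d20:H1 -> H1
  lookup 31.189.205.3: bits 0001111110111101110011010 walk d0:H2→d1:-→d2:-→d3:-→d4:-→d5:-→d6:-→d7:-→d8:-→d9:-→d10:-→d11:-→d12:-→d13:-→d14:-→d15:-→d16:-→d17:-→d18:-→d19:-→d20:H1→d21:-→d22:-→d23:-→d24:H0→d25:- -> H0
  add 114.68.192.0/20 -> H2 at depth 20
  del 114.64.0.0/10 (clear depth 10)
  lookup 99.73.143.169: bits 0110001101001001 walk d0:H2→d1:-→d2:-→d3:-→d4:-→d5:-→d6:-→d7:-→d8:-→d9:-→d10:-→d11:-→d12:-→d13:H1→d14:-→d15:-→d16:H0 -> H0
  add 99.0.0.0/8 -> H0 at depth 8
  add 31.189.192.0/20 -> H1 at depth 20
  add 114.68.192.0/20 -> H2 at depth 20
  lookup 99.1.236.161: bits 011000110 walk d0:H2→d1:-→d2:-→d3:-→d4:-→d5:-→d6:-→d7:-→d8:H0→d9:- -> H0
  del 99.72.0.0/13 (clear depth 13)
  add 99.64.0.0/12 -> H2 at depth 12
  lookup 99.0.6.17: bits 011000110 walk d0:H2→d1:-→d2:-→d3:-→d4:-→d5:-→d6:-→d7:-→d8:H0→d9:- -> H0

== LOOKUPS ==
["no-route","H2","H0","H1","H0","H2","H1","H0","H0","H0","H0"]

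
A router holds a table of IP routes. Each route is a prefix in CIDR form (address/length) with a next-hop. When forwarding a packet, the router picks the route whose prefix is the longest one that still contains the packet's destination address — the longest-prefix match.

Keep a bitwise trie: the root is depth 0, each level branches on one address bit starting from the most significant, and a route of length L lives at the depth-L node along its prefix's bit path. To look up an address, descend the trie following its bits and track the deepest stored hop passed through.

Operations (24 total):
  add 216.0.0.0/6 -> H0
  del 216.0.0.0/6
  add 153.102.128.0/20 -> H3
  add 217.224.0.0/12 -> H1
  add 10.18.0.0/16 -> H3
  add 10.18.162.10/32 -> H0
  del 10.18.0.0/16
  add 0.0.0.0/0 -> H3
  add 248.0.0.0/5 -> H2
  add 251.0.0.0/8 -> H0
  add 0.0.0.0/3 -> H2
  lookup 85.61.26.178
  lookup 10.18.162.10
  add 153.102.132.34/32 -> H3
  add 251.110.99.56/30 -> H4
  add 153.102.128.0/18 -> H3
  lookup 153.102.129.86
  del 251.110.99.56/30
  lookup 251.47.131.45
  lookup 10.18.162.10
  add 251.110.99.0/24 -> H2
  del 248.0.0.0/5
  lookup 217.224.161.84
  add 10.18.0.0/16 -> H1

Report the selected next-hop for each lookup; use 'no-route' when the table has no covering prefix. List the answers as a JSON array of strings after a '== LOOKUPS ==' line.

Apply in order:
  + 216.0.0.0/6 (H0) depth=6
  - 216.0.0.0/6 clear@6
  + 153.102.128.0/20 (H3) depth=20
  + 217.224.0.0/12 (H1) depth=12
  + 10.18.0.0/16 (H3) depth=16
  + 10.18.162.10/32 (H0) depth=32
  - 10.18.0.0/16 clear@16
  + 0.0.0.0/0 (H3) depth=0
  + 248.0.0.0/5 (H2) depth=5
  + 251.0.0.0/8 (H0) depth=8
  + 0.0.0.0/3 (H2) depth=3
  ? 85.61.26.178  path d0:H3→d1:-  best=H3
  ? 10.18.162.10  path d0:H3→d1:-→d2:-→d3:H2→d4:-→d5:-→d6:-→d7:-→d8:-→d9:-→d10:-→d11:-→d12:-→d13:-→d14:-→d15:-→d16:-→d17:-→d18:-→d19:-→d20:-→d21:-→d22:-→d23:-→d24:-→d25:-→d26:-→d27:-→d28:-→d29:-→d30:-→d31:-→d32:H0  best=H0
  + 153.102.132.34/32 (H3) depth=32
  + 251.110.99.56/30 (H4) depth=30
  + 153.102.128.0/18 (H3) depth=18
  ? 153.102.129.86  path d0:H3→d1:-→d2:-→d3:-→d4:-→d5:-→d6:-→d7:-→d8:-→d9:-→d10:-→d11:-→d12:-→d13:-→d14:-→d15:-→d16:-→d17:-→d18:H3→d19:-→d20:H3→d21:-  best=H3
  - 251.110.99.56/30 clear@30
  ? 251.47.131.45  path d0:H3→d1:-→d2:-→d3:-→d4:-→d5:H2→d6:-→d7:-→d8:H0→d9:-  best=H0
  ? 10.18.162.10  path d0:H3→d1:-→d2:-→d3:H2→d4:-→d5:-→d6:-→d7:-→d8:-→d9:-→d10:-→d11:-→d12:-→d13:-→d14:-→d15:-→d16:-→d17:-→d18:-→d19:-→d20:-→d21:-→d22:-→d23:-→d24:-→d25:-→d26:-→d27:-→d28:-→d29:-→d30:-→d31:-→d32:H0  best=H0
  + 251.110.99.0/24 (H2) depth=24
  - 248.0.0.0/5 clear@5
  ? 217.224.161.84  path d0:H3→d1:-→d2:-→d3:-→d4:-→d5:-→d6:-→d7:-→d8:-→d9:-→d10:-→d11:-→d12:H1  best=H1
  + 10.18.0.0/16 (H1) depth=16

== LOOKUPS ==
["H3","H0","H3","H0","H0","H1"]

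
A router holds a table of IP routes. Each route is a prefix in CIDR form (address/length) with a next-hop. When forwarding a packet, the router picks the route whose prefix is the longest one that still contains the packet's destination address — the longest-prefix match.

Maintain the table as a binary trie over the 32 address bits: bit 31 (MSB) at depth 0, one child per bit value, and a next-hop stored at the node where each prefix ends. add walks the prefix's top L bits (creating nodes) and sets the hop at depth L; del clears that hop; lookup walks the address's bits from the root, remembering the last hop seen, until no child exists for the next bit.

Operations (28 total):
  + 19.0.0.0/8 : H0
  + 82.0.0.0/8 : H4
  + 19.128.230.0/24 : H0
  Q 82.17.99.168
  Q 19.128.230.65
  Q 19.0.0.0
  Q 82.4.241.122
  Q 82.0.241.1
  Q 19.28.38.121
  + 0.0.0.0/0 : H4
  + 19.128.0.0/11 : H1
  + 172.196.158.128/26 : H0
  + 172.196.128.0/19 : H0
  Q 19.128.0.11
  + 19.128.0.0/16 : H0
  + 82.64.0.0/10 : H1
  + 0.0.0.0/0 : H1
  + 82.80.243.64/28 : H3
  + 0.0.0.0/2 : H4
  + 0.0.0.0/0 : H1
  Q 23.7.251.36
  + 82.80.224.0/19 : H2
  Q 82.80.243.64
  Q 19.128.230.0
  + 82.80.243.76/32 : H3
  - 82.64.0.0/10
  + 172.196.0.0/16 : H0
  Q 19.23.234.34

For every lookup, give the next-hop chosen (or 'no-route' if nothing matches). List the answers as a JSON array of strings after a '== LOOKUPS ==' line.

Process each operation:
  add 19.0.0.0/8 -> H0 at depth 8
  add 82.0.0.0/8 -> H4 at depth 8
  add 19.128.230.0/24 -> H0 at depth 24
  ? 82.17.99.168  path d0:-→d1:-→d2:-→d3:-→d4:-→d5:-→d6:-→d7:-→d8:H4  best=H4
  ? 19.128.230.65  path d0:-→d1:-→d2:-→d3:-→d4:-→d5:-→d6:-→d7:-→d8:H0→d9:-→d10:-→d11:-→d12:-→d13:-→d14:-→d15:-→d16:-→d17:-→d18:-→d19:-→d20:-→d21:-→d22:-→d23:-→d24:H0  best=H0
  ? 19.0.0.0  path d0:-→d1:-→d2:-→d3:-→d4:-→d5:-→d6:-→d7:-→d8:H0  best=H0
  ? 82.4.241.122  path d0:-→d1:-→d2:-→d3:-→d4:-→d5:-→d6:-→d7:-→d8:H4  best=H4
  ? 82.0.241.1  path d0:-→d1:-→d2:-→d3:-→d4:-→d5:-→d6:-→d7:-→d8:H4  best=H4
  ? 19.28.38.121  path d0:-→d1:-→d2:-→d3:-→d4:-→d5:-→d6:-→d7:-→d8:H0  best=H0
  add 0.0.0.0/0 -> H4 at depth 0
  add 19.128.0.0/11 -> H1 at depth 11
  add 172.196.158.128/26 -> H0 at depth 26
  add 172.196.128.0/19 -> H0 at depth 19
  ? 19.128.0.11  path d0:H4→d1:-→d2:-→d3:-→d4:-→d5:-→d6:-→d7:-→d8:H0→d9:-→d10:-→d11:H1→d12:-→d13:-→d14:-→d15:-→d16:-  best=H1
  add 19.128.0.0/16 -> H0 at depth 16
  add 82.64.0.0/10 -> H1 at depth 10
  add 0.0.0.0/0 -> H1 at depth 0
  add 82.80.243.64/28 -> H3 at depth 28
  add 0.0.0.0/2 -> H4 at depth 2
  add 0.0.0.0/0 -> H1 at depth 0
  ? 23.7.251.36  path d0:H1→d1:-→d2:H4→d3:-→d4:-→d5:-  best=H4
  add 82.80.224.0/19 -> H2 at depth 19
  ? 82.80.243.64  path d0:H1→d1:-→d2:-→d3:-→d4:-→d5:-→d6:-→d7:-→d8:H4→d9:-→d10:H1→d11:-→d12:-→d13:-→d14:-→d15:-→d16:-→d17:-→d18:-→d19:H2→d20:-→d21:-→d22:-→d23:-→d24:-→d25:-→d26:-→d27:-→d28:H3  best=H3
  ? 19.128.230.0  path d0:H1→d1:-→d2:H4→d3:-→d4:-→d5:-→d6:-→d7:-→d8:H0→d9:-→d10:-→d11:H1→d12:-→d13:-→d14:-→d15:-→d16:H0→d17:-→d18:-→d19:-→d20:-→d21:-→d22:-→d23:-→d24:H0  best=H0
  add 82.80.243.76/32 -> H3 at depth 32
  del 82.64.0.0/10 (clear depth 10)
  add 172.196.0.0/16 -> H0 at depth 16
  ? 19.23.234.34  path d0:H1→d1:-→d2:H4→d3:-→d4:-→d5:-→d6:-→d7:-→d8:H0  best=H0

== LOOKUPS ==
["H4","H0","H0","H4","H4","H0","H1","H4","H3","H0","H0"]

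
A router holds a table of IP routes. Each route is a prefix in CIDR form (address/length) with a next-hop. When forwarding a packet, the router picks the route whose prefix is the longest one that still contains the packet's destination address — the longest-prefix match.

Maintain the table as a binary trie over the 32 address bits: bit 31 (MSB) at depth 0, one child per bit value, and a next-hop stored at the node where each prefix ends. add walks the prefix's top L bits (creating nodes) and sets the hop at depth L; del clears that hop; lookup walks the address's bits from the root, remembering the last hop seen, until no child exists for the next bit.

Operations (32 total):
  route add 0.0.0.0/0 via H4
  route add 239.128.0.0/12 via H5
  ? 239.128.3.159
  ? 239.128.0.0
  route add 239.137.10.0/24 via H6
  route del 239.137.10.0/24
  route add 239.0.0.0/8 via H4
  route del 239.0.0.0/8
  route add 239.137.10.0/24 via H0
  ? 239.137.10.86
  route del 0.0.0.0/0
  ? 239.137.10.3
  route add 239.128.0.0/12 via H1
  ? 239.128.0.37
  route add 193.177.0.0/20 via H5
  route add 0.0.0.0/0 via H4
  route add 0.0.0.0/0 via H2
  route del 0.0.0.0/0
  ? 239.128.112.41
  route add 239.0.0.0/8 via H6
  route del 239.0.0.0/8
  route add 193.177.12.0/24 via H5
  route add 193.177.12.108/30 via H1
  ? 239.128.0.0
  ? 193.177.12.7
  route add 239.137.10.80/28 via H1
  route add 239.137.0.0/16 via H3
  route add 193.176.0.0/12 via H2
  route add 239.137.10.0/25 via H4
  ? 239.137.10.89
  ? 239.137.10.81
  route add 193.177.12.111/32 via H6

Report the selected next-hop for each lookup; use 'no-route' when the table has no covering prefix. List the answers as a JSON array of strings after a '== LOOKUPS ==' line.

Apply in order:
  add 0.0.0.0/0 -> H4 at depth 0
  add 239.128.0.0/12 -> H5 at depth 12
  lookup 239.128.3.159: bits 111011111000 walk d0:H4→d1:-→d2:-→d3:-→d4:-→d5:-→d6:-→d7:-→d8:-→d9:-→d10:-→d11:-→d12:H5 -> H5
  lookup 239.128.0.0: bits 111011111000 walk d0:H4→d1:-→d2:-→d3:-→d4:-→d5:-→d6:-→d7:-→d8:-→d9:-→d10:-→d11:-→d12:H5 -> H5
  add 239.137.10.0/24 -> H6 at depth 24
  - 239.137.10.0/24 clear@24
  add 239.0.0.0/8 -> H4 at depth 8
  - 239.0.0.0/8 clear@8
  add 239.137.10.0/24 -> H0 at depth 24
  lookup 239.137.10.86: bits 111011111000100100001010 walk d0:H4→d1:-→d2:-→d3:-→d4:-→d5:-→d6:-→d7:-→d8:-→d9:-→d10:-→d11:-→d12:H5→d13:-→d14:-→d15:-→d16:-→d17:-→d18:-→d19:-→d20:-→d21:-→d22:-→d23:-→d24:H0 -> H0
  - 0.0.0.0/0 clear@0
  lookup 239.137.10.3: bits 111011111000100100001010 walk d0:-→d1:-→d2:-→d3:-→d4:-→d5:-→d6:-→d7:-→d8:-→d9:-→d10:-→d11:-→d12:H5→d13:-→d14:-→d15:-→d16:-→d17:-→d18:-→d19:-→d20:-→d21:-→d22:-→d23:-→d24:H0 -> H0
  add 239.128.0.0/12 -> H1 at depth 12
  lookup 239.128.0.37: bits 111011111000 walk d0:-→d1:-→d2:-→d3:-→d4:-→d5:-→d6:-→d7:-→d8:-→d9:-→d10:-→d11:-→d12:H1 -> H1
  add 193.177.0.0/20 -> H5 at depth 20
  add 0.0.0.0/0 -> H4 at depth 0
  add 0.0.0.0/0 -> H2 at depth 0
  - 0.0.0.0/0 clear@0
  lookup 239.128.112.41: bits 111011111000 walk d0:-→d1:-→d2:-→d3:-→d4:-→d5:-→d6:-→d7:-→d8:-→d9:-→d10:-→d11:-→d12:H1 -> H1
  add 239.0.0.0/8 -> H6 at depth 8
  - 239.0.0.0/8 clear@8
  add 193.177.12.0/24 -> H5 at depth 24
  add 193.177.12.108/30 -> H1 at depth 30
  lookup 239.128.0.0: bits 111011111000 walk d0:-→d1:-→d2:-→d3:-→d4:-→d5:-→d6:-→d7:-→d8:-→d9:-→d10:-→d11:-→d12:H1 -> H1
  lookup 193.177.12.7: bits 1100000110110001000011000 walk d0:-→d1:-→d2:-→d3:-→d4:-→d5:-→d6:-→d7:-→d8:-→d9:-→d10:-→d11:-→d12:-→d13:-→d14:-→d15:-→d16:-→d17:-→d18:-→d19:-→d20:H5→d21:-→d22:-→d23:-→d24:H5→d25:- -> H5
  add 239.137.10.80/28 -> H1 at depth 28
  add 239.137.0.0/16 -> H3 at depth 16
  add 193.176.0.0/12 -> H2 at depth 12
  add 239.137.10.0/25 -> H4 at depth 25
  lookup 239.137.10.89: bits 1110111110001001000010100101 walk d0:-→d1:-→d2:-→d3:-→d4:-→d5:-→d6:-→d7:-→d8:-→d9:-→d10:-→d11:-→d12:H1→d13:-→d14:-→d15:-→d16:H3→d17:-→d18:-→d19:-→d20:-→d21:-→d22:-→d23:-→d24:H0→d25:H4→d26:-→d27:-→d28:H1 -> H1
  lookup 239.137.10.81: bits 1110111110001001000010100101 walk d0:-→d1:-→d2:-→d3:-→d4:-→d5:-→d6:-→d7:-→d8:-→d9:-→d10:-→d11:-→d12:H1→d13:-→d14:-→d15:-→d16:H3→d17:-→d18:-→d19:-→d20:-→d21:-→d22:-→d23:-→d24:H0→d25:H4→d26:-→d27:-→d28:H1 -> H1
  add 193.177.12.111/32 -> H6 at depth 32

== LOOKUPS ==
["H5","H5","H0","H0","H1","H1","H1","H5","H1","H1"]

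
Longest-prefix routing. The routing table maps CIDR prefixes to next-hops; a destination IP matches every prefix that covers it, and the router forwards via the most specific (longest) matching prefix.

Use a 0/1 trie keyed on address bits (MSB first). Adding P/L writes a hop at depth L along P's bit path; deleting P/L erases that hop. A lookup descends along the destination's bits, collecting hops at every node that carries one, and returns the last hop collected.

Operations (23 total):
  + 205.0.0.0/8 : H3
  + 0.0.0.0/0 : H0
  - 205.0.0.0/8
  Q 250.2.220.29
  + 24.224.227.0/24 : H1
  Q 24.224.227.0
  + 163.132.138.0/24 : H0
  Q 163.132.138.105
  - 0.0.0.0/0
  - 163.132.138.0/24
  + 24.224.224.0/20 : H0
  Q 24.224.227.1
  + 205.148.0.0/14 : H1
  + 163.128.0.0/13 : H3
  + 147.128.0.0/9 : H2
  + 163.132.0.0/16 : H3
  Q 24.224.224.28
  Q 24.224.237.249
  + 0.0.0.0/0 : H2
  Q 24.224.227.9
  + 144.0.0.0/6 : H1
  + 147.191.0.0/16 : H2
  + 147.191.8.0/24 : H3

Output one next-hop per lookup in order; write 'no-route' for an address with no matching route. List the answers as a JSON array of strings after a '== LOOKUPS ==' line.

Apply in order:
  add 205.0.0.0/8 -> H3 at depth 8
  add 0.0.0.0/0 -> H0 at depth 0
  del 205.0.0.0/8 (clear depth 8)
  Q 250.2.220.29: descend 11 ; hops seen [H0] ; pick H0
  add 24.224.227.0/24 -> H1 at depth 24
  Q 24.224.227.0: descend 000110001110000011100011 ; hops seen [H0,H1] ; pick H1
  add 163.132.138.0/24 -> H0 at depth 24
  Q 163.132.138.105: descend 101000111000010010001010 ; hops seen [H0,H0] ; pick H0
  del 0.0.0.0/0 (clear depth 0)
  del 163.132.138.0/24 (clear depth 24)
  add 24.224.224.0/20 -> H0 at depth 20
  Q 24.224.227.1: descend 000110001110000011100011 ; hops seen [H0,H1] ; pick H1
  add 205.148.0.0/14 -> H1 at depth 14
  add 163.128.0.0/13 -> H3 at depth 13
  add 147.128.0.0/9 -> H2 at depth 9
  add 163.132.0.0/16 -> H3 at depth 16
  Q 24.224.224.28: descend 0001100011100000111000 ; hops seen [H0] ; pick H0
  Q 24.224.237.249: descend 00011000111000001110 ; hops seen [H0] ; pick H0
  add 0.0.0.0/0 -> H2 at depth 0
  Q 24.224.227.9: descend 000110001110000011100011 ; hops seen [H2,H0,H1] ; pick H1
  add 144.0.0.0/6 -> H1 at depth 6
  add 147.191.0.0/16 -> H2 at depth 16
  add 147.191.8.0/24 -> H3 at depth 24

== LOOKUPS ==
["H0","H1","H0","H1","H0","H0","H1"]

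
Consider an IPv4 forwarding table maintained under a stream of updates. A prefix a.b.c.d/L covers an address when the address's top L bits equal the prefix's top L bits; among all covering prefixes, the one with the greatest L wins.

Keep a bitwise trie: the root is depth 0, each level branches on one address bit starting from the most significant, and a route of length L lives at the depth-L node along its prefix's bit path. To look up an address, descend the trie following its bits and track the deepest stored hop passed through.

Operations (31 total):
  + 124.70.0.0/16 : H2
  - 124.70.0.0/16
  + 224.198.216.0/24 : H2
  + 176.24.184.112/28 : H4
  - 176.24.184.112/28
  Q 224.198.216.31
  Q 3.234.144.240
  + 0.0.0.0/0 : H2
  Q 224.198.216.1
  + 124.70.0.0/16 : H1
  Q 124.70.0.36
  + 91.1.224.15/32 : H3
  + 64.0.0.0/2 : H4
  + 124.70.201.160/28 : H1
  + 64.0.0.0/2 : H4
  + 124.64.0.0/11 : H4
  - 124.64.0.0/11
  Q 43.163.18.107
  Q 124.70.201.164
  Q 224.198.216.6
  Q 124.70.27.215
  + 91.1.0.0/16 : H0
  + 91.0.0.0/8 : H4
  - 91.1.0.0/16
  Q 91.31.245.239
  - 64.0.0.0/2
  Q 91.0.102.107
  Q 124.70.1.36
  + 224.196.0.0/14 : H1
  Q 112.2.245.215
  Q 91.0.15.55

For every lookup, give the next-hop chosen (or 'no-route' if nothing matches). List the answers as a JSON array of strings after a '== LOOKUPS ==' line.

Trace:
  add 124.70.0.0/16 -> H2 at depth 16
  - 124.70.0.0/16 clear@16
  add 224.198.216.0/24 -> H2 at depth 24
  add 176.24.184.112/28 -> H4 at depth 28
  - 176.24.184.112/28 clear@28
  Q 224.198.216.31: descend 111000001100011011011000 ; hops seen [H2] ; pick H2
  Q 3.234.144.240: descend 0 ; hops seen [∅] ; pick no-route
  add 0.0.0.0/0 -> H2 at depth 0
  Q 224.198.216.1: descend 111000001100011011011000 ; hops seen [H2,H2] ; pick H2
  add 124.70.0.0/16 -> H1 at depth 16
  Q 124.70.0.36: descend 0111110001000110 ; hops seen [H2,H1] ; pick H1
  add 91.1.224.15/32 -> H3 at depth 32
  add 64.0.0.0/2 -> H4 at depth 2
  add 124.70.201.160/28 -> H1 at depth 28
  add 64.0.0.0/2 -> H4 at depth 2
  add 124.64.0.0/11 -> H4 at depth 11
  - 124.64.0.0/11 clear@11
  Q 43.163.18.107: descend 0 ; hops seen [H2] ; pick H2
  Q 124.70.201.164: descend 0111110001000110110010011010 ; hops seen [H2,H4,H1,H1] ; pick H1
  Q 224.198.216.6: descend 111000001100011011011000 ; hops seen [H2,H2] ; pick H2
  Q 124.70.27.215: descend 0111110001000110 ; hops seen [H2,H4,H1] ; pick H1
  add 91.1.0.0/16 -> H0 at depth 16
  add 91.0.0.0/8 -> H4 at depth 8
  - 91.1.0.0/16 clear@16
  Q 91.31.245.239: descend 01011011000 ; hops seen [H2,H4,H4] ; pick H4
  - 64.0.0.0/2 clear@2
  Q 91.0.102.107: descend 010110110000000 ; hops seen [H2,H4] ; pick H4
  Q 124.70.1.36: descend 0111110001000110 ; hops seen [H2,H1] ; pick H1
  add 224.196.0.0/14 -> H1 at depth 14
  Q 112.2.245.215: descend 0111 ; hops seen [H2] ; pick H2
  Q 91.0.15.55: descend 010110110000000 ; hops seen [H2,H4] ; pick H4

== LOOKUPS ==
["H2","no-route","H2","H1","H2","H1","H2","H1","H4","H4","H1","H2","H4"]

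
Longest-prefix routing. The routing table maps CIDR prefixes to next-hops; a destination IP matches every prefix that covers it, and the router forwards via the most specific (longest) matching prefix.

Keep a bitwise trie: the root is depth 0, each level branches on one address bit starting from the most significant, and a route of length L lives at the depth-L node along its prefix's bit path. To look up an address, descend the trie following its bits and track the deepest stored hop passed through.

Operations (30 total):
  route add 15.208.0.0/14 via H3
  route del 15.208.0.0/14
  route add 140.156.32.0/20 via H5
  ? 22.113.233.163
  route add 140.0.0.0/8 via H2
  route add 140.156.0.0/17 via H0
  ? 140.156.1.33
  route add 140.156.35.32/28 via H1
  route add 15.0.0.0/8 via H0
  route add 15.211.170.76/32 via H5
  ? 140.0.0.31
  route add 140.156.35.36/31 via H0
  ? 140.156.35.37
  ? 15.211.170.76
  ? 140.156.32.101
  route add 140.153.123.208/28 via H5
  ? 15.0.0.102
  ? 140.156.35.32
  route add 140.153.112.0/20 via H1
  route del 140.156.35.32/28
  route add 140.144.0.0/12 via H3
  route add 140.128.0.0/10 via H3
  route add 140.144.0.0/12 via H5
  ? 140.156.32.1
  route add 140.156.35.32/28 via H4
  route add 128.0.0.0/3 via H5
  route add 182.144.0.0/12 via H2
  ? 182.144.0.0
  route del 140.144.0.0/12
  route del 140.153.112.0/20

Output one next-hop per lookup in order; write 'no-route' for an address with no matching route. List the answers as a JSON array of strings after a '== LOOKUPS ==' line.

Trace:
  add 15.208.0.0/14 -> H3 at depth 14
  del 15.208.0.0/14 (clear depth 14)
  add 140.156.32.0/20 -> H5 at depth 20
  Q 22.113.233.163: descend 000 ; hops seen [∅] ; pick no-route
  add 140.0.0.0/8 -> H2 at depth 8
  add 140.156.0.0/17 -> H0 at depth 17
  Q 140.156.1.33: descend 100011001001110000 ; hops seen [H2,H0] ; pick H0
  add 140.156.35.32/28 -> H1 at depth 28
  add 15.0.0.0/8 -> H0 at depth 8
  add 15.211.170.76/32 -> H5 at depth 32
  Q 140.0.0.31: descend 10001100 ; hops seen [H2] ; pick H2
  add 140.156.35.36/31 -> H0 at depth 31
  Q 140.156.35.37: descend 1000110010011100001000110010010 ; hops seen [H2,H0,H5,H1,H0] ; pick H0
  Q 15.211.170.76: descend 00001111110100111010101001001100 ; hops seen [H0,H5] ; pick H5
  Q 140.156.32.101: descend 1000110010011100001000 ; hops seen [H2,H0,H5] ; pick H5
  add 140.153.123.208/28 -> H5 at depth 28
  Q 15.0.0.102: descend 00001111 ; hops seen [H0] ; pick H0
  Q 140.156.35.32: descend 10001100100111000010001100100 ; hops seen [H2,H0,H5,H1] ; pick H1
  add 140.153.112.0/20 -> H1 at depth 20
  del 140.156.35.32/28 (clear depth 28)
  add 140.144.0.0/12 -> H3 at depth 12
  add 140.128.0.0/10 -> H3 at depth 10
  add 140.144.0.0/12 -> H5 at depth 12
  Q 140.156.32.1: descend 1000110010011100001000 ; hops seen [H2,H3,H5,H0,H5] ; pick H5
  add 140.156.35.32/28 -> H4 at depth 28
  add 128.0.0.0/3 -> H5 at depth 3
  add 182.144.0.0/12 -> H2 at depth 12
  Q 182.144.0.0: descend 101101101001 ; hops seen [H2] ; pick H2
  del 140.144.0.0/12 (clear depth 12)
  del 140.153.112.0/20 (clear depth 20)

== LOOKUPS ==
["no-route","H0","H2","H0","H5","H5","H0","H1","H5","H2"]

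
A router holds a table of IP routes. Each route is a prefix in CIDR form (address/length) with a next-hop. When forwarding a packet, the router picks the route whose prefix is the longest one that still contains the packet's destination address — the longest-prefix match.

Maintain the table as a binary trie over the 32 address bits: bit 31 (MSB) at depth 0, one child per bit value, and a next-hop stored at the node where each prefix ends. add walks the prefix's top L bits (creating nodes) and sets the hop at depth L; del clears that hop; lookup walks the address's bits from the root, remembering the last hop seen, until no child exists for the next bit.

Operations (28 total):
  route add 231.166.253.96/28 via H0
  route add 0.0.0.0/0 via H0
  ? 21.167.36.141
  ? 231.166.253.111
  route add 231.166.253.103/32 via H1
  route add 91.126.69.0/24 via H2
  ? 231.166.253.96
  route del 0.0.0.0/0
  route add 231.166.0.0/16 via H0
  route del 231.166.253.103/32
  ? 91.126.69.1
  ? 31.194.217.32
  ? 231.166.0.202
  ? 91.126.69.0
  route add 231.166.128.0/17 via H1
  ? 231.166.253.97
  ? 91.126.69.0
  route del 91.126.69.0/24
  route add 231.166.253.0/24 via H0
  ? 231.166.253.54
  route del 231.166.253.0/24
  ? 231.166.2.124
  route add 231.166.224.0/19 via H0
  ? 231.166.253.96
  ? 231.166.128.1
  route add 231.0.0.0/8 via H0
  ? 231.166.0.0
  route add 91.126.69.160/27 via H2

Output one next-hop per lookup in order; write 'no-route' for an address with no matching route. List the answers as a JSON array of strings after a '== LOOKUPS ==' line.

Trace:
  + 231.166.253.96/28 (H0) depth=28
  + 0.0.0.0/0 (H0) depth=0
  ? 21.167.36.141  path d0:H0  best=H0
  ? 231.166.253.111  path d0:H0→d1:-→d2:-→d3:-→d4:-→d5:-→d6:-→d7:-→d8:-→d9:-→d10:-→d11:-→d12:-→d13:-→d14:-→d15:-→d16:-→d17:-→d18:-→d19:-→d20:-→d21:-→d22:-→d23:-→d24:-→d25:-→d26:-→d27:-→d28:H0  best=H0
  + 231.166.253.103/32 (H1) depth=32
  + 91.126.69.0/24 (H2) depth=24
  ? 231.166.253.96  path d0:H0→d1:-→d2:-→d3:-→d4:-→d5:-→d6:-→d7:-→d8:-→d9:-→d10:-→d11:-→d12:-→d13:-→d14:-→d15:-→d16:-→d17:-→d18:-→d19:-→d20:-→d21:-→d22:-→d23:-→d24:-→d25:-→d26:-→d27:-→d28:H0→d29:-  best=H0
  - 0.0.0.0/0 clear@0
  + 231.166.0.0/16 (H0) depth=16
  - 231.166.253.103/32 clear@32
  ? 91.126.69.1  path d0:-→d1:-→d2:-→d3:-→d4:-→d5:-→d6:-→d7:-→d8:-→d9:-→d10:-→d11:-→d12:-→d13:-→d14:-→d15:-→d16:-→d17:-→d18:-→d19:-→d20:-→d21:-→d22:-→d23:-→d24:H2  best=H2
  ? 31.194.217.32  path d0:-→d1:-  best=no-route
  ? 231.166.0.202  path d0:-→d1:-→d2:-→d3:-→d4:-→d5:-→d6:-→d7:-→d8:-→d9:-→d10:-→d11:-→d12:-→d13:-→d14:-→d15:-→d16:H0  best=H0
  ? 91.126.69.0  path d0:-→d1:-→d2:-→d3:-→d4:-→d5:-→d6:-→d7:-→d8:-→d9:-→d10:-→d11:-→d12:-→d13:-→d14:-→d15:-→d16:-→d17:-→d18:-→d19:-→d20:-→d21:-→d22:-→d23:-→d24:H2  best=H2
  + 231.166.128.0/17 (H1) depth=17
  ? 231.166.253.97  path d0:-→d1:-→d2:-→d3:-→d4:-→d5:-→d6:-→d7:-→d8:-→d9:-→d10:-→d11:-→d12:-→d13:-→d14:-→d15:-→d16:H0→d17:H1→d18:-→d19:-→d20:-→d21:-→d22:-→d23:-→d24:-→d25:-→d26:-→d27:-→d28:H0→d29:-  best=H0
  ? 91.126.69.0  path d0:-→d1:-→d2:-→d3:-→d4:-→d5:-→d6:-→d7:-→d8:-→d9:-→d10:-→d11:-→d12:-→d13:-→d14:-→d15:-→d16:-→d17:-→d18:-→d19:-→d20:-→d21:-→d22:-→d23:-→d24:H2  best=H2
  - 91.126.69.0/24 clear@24
  + 231.166.253.0/24 (H0) depth=24
  ? 231.166.253.54  path d0:-→d1:-→d2:-→d3:-→d4:-→d5:-→d6:-→d7:-→d8:-→d9:-→d10:-→d11:-→d12:-→d13:-→d14:-→d15:-→d16:H0→d17:H1→d18:-→d19:-→d20:-→d21:-→d22:-→d23:-→d24:H0→d25:-  best=H0
  - 231.166.253.0/24 clear@24
  ? 231.166.2.124  path d0:-→d1:-→d2:-→d3:-→d4:-→d5:-→d6:-→d7:-→d8:-→d9:-→d10:-→d11:-→d12:-→d13:-→d14:-→d15:-→d16:H0  best=H0
  + 231.166.224.0/19 (H0) depth=19
  ? 231.166.253.96  path d0:-→d1:-→d2:-→d3:-→d4:-→d5:-→d6:-→d7:-→d8:-→d9:-→d10:-→d11:-→d12:-→d13:-→d14:-→d15:-→d16:H0→d17:H1→d18:-→d19:H0→d20:-→d21:-→d22:-→d23:-→d24:-→d25:-→d26:-→d27:-→d28:H0→d29:-  best=H0
  ? 231.166.128.1  path d0:-→d1:-→d2:-→d3:-→d4:-→d5:-→d6:-→d7:-→d8:-→d9:-→d10:-→d11:-→d12:-→d13:-→d14:-→d15:-→d16:H0→d17:H1  best=H1
  + 231.0.0.0/8 (H0) depth=8
  ? 231.166.0.0  path d0:-→d1:-→d2:-→d3:-→d4:-→d5:-→d6:-→d7:-→d8:H0→d9:-→d10:-→d11:-→d12:-→d13:-→d14:-→d15:-→d16:H0  best=H0
  + 91.126.69.160/27 (H2) depth=27

== LOOKUPS ==
["H0","H0","H0","H2","no-route","H0","H2","H0","H2","H0","H0","H0","H1","H0"]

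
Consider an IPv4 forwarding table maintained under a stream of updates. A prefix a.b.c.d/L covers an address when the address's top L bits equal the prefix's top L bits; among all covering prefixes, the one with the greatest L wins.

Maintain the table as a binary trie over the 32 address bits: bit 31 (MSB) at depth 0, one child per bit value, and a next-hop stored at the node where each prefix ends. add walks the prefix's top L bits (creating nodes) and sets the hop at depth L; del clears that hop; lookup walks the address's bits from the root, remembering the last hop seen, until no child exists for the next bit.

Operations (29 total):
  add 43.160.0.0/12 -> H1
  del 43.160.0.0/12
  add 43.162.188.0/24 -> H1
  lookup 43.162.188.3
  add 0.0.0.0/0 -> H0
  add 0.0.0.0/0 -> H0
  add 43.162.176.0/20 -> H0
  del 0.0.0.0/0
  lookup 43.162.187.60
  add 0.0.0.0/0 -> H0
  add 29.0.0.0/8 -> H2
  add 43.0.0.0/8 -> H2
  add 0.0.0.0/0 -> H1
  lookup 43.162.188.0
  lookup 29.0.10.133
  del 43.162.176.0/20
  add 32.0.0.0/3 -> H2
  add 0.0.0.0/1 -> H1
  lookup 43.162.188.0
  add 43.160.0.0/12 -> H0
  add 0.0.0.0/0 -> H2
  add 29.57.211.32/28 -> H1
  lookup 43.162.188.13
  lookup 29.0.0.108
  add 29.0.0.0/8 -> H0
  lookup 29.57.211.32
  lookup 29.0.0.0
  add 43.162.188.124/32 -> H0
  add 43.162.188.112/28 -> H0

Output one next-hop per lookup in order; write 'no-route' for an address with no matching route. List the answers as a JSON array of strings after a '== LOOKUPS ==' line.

Trace:
  + 43.160.0.0/12 (H1) depth=12
  del 43.160.0.0/12 (clear depth 12)
  + 43.162.188.0/24 (H1) depth=24
  ? 43.162.188.3  path d0:-→d1:-→d2:-→d3:-→d4:-→d5:-→d6:-→d7:-→d8:-→d9:-→d10:-→d11:-→d12:-→d13:-→d14:-→d15:-→d16:-→d17:-→d18:-→d19:-→d20:-→d21:-→d22:-→d23:-→d24:H1  best=H1
  + 0.0.0.0/0 (H0) depth=0
  + 0.0.0.0/0 (H0) depth=0
  + 43.162.176.0/20 (H0) depth=20
  del 0.0.0.0/0 (clear depth 0)
  ? 43.162.187.60  path d0:-→d1:-→d2:-→d3:-→d4:-→d5:-→d6:-→d7:-→d8:-→d9:-→d10:-→d11:-→d12:-→d13:-→d14:-→d15:-→d16:-→d17:-→d18:-→d19:-→d20:H0→d21:-  best=H0
  + 0.0.0.0/0 (H0) depth=0
  + 29.0.0.0/8 (H2) depth=8
  + 43.0.0.0/8 (H2) depth=8
  + 0.0.0.0/0 (H1) depth=0
  ? 43.162.188.0  path d0:H1→d1:-→d2:-→d3:-→d4:-→d5:-→d6:-→d7:-→d8:H2→d9:-→d10:-→d11:-→d12:-→d13:-→d14:-→d15:-→d16:-→d17:-→d18:-→d19:-→d20:H0→d21:-→d22:-→d23:-→d24:H1  best=H1
  ? 29.0.10.133  path d0:H1→d1:-→d2:-→d3:-→d4:-→d5:-→d6:-→d7:-→d8:H2  best=H2
  del 43.162.176.0/20 (clear depth 20)
  + 32.0.0.0/3 (H2) depth=3
  + 0.0.0.0/1 (H1) depth=1
  ? 43.162.188.0  path d0:H1→d1:H1→d2:-→d3:H2→d4:-→d5:-→d6:-→d7:-→d8:H2→d9:-→d10:-→d11:-→d12:-→d13:-→d14:-→d15:-→d16:-→d17:-→d18:-→d19:-→d20:-→d21:-→d22:-→d23:-→d24:H1  best=H1
  + 43.160.0.0/12 (H0) depth=12
  + 0.0.0.0/0 (H2) depth=0
  + 29.57.211.32/28 (H1) depth=28
  ? 43.162.188.13  path d0:H2→d1:H1→d2:-→d3:H2→d4:-→d5:-→d6:-→d7:-→d8:H2→d9:-→d10:-→d11:-→d12:H0→d13:-→d14:-→d15:-→d16:-→d17:-→d18:-→d19:-→d20:-→d21:-→d22:-→d23:-→d24:H1  best=H1
  ? 29.0.0.108  path d0:H2→d1:H1→d2:-→d3:-→d4:-→d5:-→d6:-→d7:-→d8:H2→d9:-→d10:-  best=H2
  + 29.0.0.0/8 (H0) depth=8
  ? 29.57.211.32  path d0:H2→d1:H1→d2:-→d3:-→d4:-→d5:-→d6:-→d7:-→d8:H0→d9:-→d10:-→d11:-→d12:-→d13:-→d14:-→d15:-→d16:-→d17:-→d18:-→d19:-→d20:-→d21:-→d22:-→d23:-→d24:-→d25:-→d26:-→d27:-→d28:H1  best=H1
  ? 29.0.0.0  path d0:H2→d1:H1→d2:-→d3:-→d4:-→d5:-→d6:-→d7:-→d8:H0→d9:-→d10:-  best=H0
  + 43.162.188.124/32 (H0) depth=32
  + 43.162.188.112/28 (H0) depth=28

== LOOKUPS ==
["H1","H0","H1","H2","H1","H1","H2","H1","H0"]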